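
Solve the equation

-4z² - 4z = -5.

Rearrange to standard form: -4z² - 4z + 5 = 0.
Discriminant: (-4)² − 4·(-4)·5 = 96.
Quadratic formula: z = (4 ± √96) / (-8).
So z = -√(6)/2 - 1/2 ≈ -1.7247 or z = -1/2 + √(6)/2 ≈ 0.7247.

z = -1.7247 or z = 0.7247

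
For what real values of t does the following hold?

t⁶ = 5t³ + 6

t = -1 or t = 1.8171

Let u = t³. The equation becomes u² - 5u - 6 = 0.
Factor: (u - 6)(u + 1) = 0, so u = 6 or u = -1.
t³ = 6 gives t = ∛(6) ≈ 1.8171.
t³ = -1 gives t = -1.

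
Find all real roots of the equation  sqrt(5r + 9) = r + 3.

Square both sides: 5r + 9 = (r + 3)^2.
Expand and rearrange: r^2 + r = 0.
Solving gives r = 0 or r = -1.
Check each candidate in the original equation:
  r = 0: sqrt(9) = 3, while r + 3 = 3 — valid.
  r = -1: sqrt(4) = 2, while r + 3 = 2 — valid.

r = -1 or r = 0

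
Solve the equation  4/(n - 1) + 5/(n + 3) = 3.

n = -1.8629 or n = 2.8629

Multiply both sides by (n - 1)(n + 3):
4(n + 3) + 5(n - 1) = 3(n - 1)(n + 3).
Expand and collect terms: 3n² - 3n - 16 = 0.
By the quadratic formula, n = (3 ± √201) / 6, so n ≈ 2.8629 or n ≈ -1.8629.
Neither value makes a denominator zero (n ≠ 1, n ≠ -3), so both are valid.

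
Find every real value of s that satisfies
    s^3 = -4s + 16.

Rearrange: s^3 + 4s - 16 = 0.
Possible rational roots are divisors of -16. Testing s = 2 gives 0, so (s - 2) is a factor.
Divide: s^3 + 4s - 16 = (s - 2)(s^2 + 2s + 8).
The quadratic s^2 + 2s + 8 has discriminant -28 < 0, so no further real roots.

s = 2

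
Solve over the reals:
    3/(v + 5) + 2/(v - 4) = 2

v = -3.673 or v = 5.173

Multiply both sides by (v + 5)(v - 4):
3(v - 4) + 2(v + 5) = 2(v + 5)(v - 4).
Expand and collect terms: 2v^2 - 3v - 38 = 0.
By the quadratic formula, v = (3 +/- sqrt(313)) / 4, so v ~= 5.173 or v ~= -3.673.
Neither value makes a denominator zero (v != -5, v != 4), so both are valid.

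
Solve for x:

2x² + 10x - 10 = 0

x = -5.8541 or x = 0.8541

Discriminant: (10)² − 4·2·(-10) = 180.
Quadratic formula: x = (-10 ± √180) / 4.
So x = -5/2 + 3·√(5)/2 ≈ 0.8541 or x = -3·√(5)/2 - 5/2 ≈ -5.8541.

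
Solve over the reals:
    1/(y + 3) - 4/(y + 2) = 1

Multiply both sides by (y + 3)(y + 2):
(y + 2) - 4(y + 3) = (y + 3)(y + 2).
Expand and collect terms: y² + 8y + 16 = 0.
This has the repeated root y = -4.
Neither value makes a denominator zero (y ≠ -3, y ≠ -2), so both are valid.

y = -4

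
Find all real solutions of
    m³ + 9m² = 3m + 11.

Rearrange: m³ + 9m² - 3m - 11 = 0.
Possible rational roots are divisors of -11. Testing m = -1 gives 0, so (m + 1) is a factor.
Divide: m³ + 9m² - 3m - 11 = (m + 1)(m² + 8m - 11).
Apply the quadratic formula to m² + 8m - 11 = 0: m = (-8 ± √108)/2, i.e. m ≈ 1.1962 or m ≈ -9.1962.

m = -9.1962 or m = -1 or m = 1.1962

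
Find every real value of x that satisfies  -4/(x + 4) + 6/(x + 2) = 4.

Multiply both sides by (x + 4)(x + 2):
-4(x + 2) + 6(x + 4) = 4(x + 4)(x + 2).
Expand and collect terms: 4x^2 + 22x + 16 = 0.
By the quadratic formula, x = (-22 +/- sqrt(228)) / 8, so x ~= -0.8625 or x ~= -4.6375.
Neither value makes a denominator zero (x != -4, x != -2), so both are valid.

x = -4.6375 or x = -0.8625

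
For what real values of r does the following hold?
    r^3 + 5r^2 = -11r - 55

Rearrange: r^3 + 5r^2 + 11r + 55 = 0.
Possible rational roots are divisors of 55. Testing r = -5 gives 0, so (r + 5) is a factor.
Divide: r^3 + 5r^2 + 11r + 55 = (r + 5)(r^2 + 11).
The quadratic r^2 + 11 has discriminant -44 < 0, so no further real roots.

r = -5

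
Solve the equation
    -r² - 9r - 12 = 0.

r = -7.3723 or r = -1.6277

Discriminant: (-9)² − 4·(-1)·(-12) = 33.
Quadratic formula: r = (9 ± √33) / (-2).
So r = -9/2 - √(33)/2 ≈ -7.3723 or r = -9/2 + √(33)/2 ≈ -1.6277.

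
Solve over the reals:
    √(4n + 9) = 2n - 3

n = 4

Square both sides: 4n + 9 = (2n - 3)².
Expand and rearrange: 4n² - 16n = 0.
Solving gives n = 4 or n = 0.
Check each candidate in the original equation:
  n = 4: √(25) = 5, while 2n - 3 = 5 — valid.
  n = 0: √(9) = 3, while 2n - 3 = -3 — extraneous.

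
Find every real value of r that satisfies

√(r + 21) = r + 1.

r = 4

Square both sides: r + 21 = (r + 1)².
Expand and rearrange: r² + r - 20 = 0.
Solving gives r = 4 or r = -5.
Check each candidate in the original equation:
  r = 4: √(25) = 5, while r + 1 = 5 — valid.
  r = -5: √(16) = 4, while r + 1 = -4 — extraneous.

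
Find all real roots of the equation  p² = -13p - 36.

p = -9 or p = -4

Bring every term to one side: p² + 13p + 36 = 0.
Factor: (p + 4)(p + 9) = 0.
So p = -4 or p = -9.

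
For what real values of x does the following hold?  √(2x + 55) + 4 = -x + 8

Isolate the radical: √(2x + 55) = -x + 4.
Square both sides: 2x + 55 = (-x + 4)².
Expand and rearrange: x² - 10x - 39 = 0.
Solving gives x = 13 or x = -3.
Check each candidate in the original equation:
  x = 13: √(81) = 9, while -x + 4 = -9 — extraneous.
  x = -3: √(49) = 7, while -x + 4 = 7 — valid.

x = -3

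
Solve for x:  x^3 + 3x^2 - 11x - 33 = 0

x = -3.3166 or x = -3 or x = 3.3166

Possible rational roots are divisors of -33. Testing x = -3 gives 0, so (x + 3) is a factor.
Divide: x^3 + 3x^2 - 11x - 33 = (x + 3)(x^2 - 11).
Apply the quadratic formula to x^2 - 11 = 0: x = (0 +/- sqrt(44))/2, i.e. x ~= 3.3166 or x ~= -3.3166.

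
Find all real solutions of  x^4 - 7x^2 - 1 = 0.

Let u = x^2. The equation becomes u^2 - 7u - 1 = 0.
By the quadratic formula, u = 7/2 + sqrt(53)/2 or u = 7/2 - sqrt(53)/2.
x^2 = 7/2 + sqrt(53)/2 gives x = +/-sqrt(7/2 + sqrt(53)/2) ~= +/-2.6721.
x^2 = 7/2 - sqrt(53)/2 < 0 has no real solution.

x = -2.6721 or x = 2.6721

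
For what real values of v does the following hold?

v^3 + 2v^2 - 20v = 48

v = -4 or v = -2.6056 or v = 4.6056

Rearrange: v^3 + 2v^2 - 20v - 48 = 0.
Possible rational roots are divisors of -48. Testing v = -4 gives 0, so (v + 4) is a factor.
Divide: v^3 + 2v^2 - 20v - 48 = (v + 4)(v^2 - 2v - 12).
Apply the quadratic formula to v^2 - 2v - 12 = 0: v = (2 +/- sqrt(52))/2, i.e. v ~= 4.6056 or v ~= -2.6056.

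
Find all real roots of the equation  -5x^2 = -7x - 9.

x = -0.8133 or x = 2.2133

Rearrange to standard form: -5x^2 + 7x + 9 = 0.
Discriminant: (7)^2 - 4*(-5)*9 = 229.
Quadratic formula: x = (-7 +/- sqrt(229)) / (-10).
So x = 7/10 - sqrt(229)/10 ~= -0.8133 or x = 7/10 + sqrt(229)/10 ~= 2.2133.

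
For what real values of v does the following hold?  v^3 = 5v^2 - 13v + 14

v = 2

Rearrange: v^3 - 5v^2 + 13v - 14 = 0.
Possible rational roots are divisors of -14. Testing v = 2 gives 0, so (v - 2) is a factor.
Divide: v^3 - 5v^2 + 13v - 14 = (v - 2)(v^2 - 3v + 7).
The quadratic v^2 - 3v + 7 has discriminant -19 < 0, so no further real roots.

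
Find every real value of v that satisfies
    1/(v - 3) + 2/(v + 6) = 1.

Multiply both sides by (v - 3)(v + 6):
(v + 6) + 2(v - 3) = (v - 3)(v + 6).
Expand and collect terms: v² - 18 = 0.
By the quadratic formula, v = (0 ± √72) / 2, so v ≈ 4.2426 or v ≈ -4.2426.
Neither value makes a denominator zero (v ≠ 3, v ≠ -6), so both are valid.

v = -4.2426 or v = 4.2426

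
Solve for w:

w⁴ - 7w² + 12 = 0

Let u = w². The equation becomes u² - 7u + 12 = 0.
Factor: (u - 4)(u - 3) = 0, so u = 4 or u = 3.
w² = 4 gives w = ±2.
w² = 3 gives w = ±√(3) ≈ ±1.7321.

w = -2 or w = -1.7321 or w = 1.7321 or w = 2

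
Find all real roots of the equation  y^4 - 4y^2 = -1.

Let u = y^2. The equation becomes u^2 - 4u + 1 = 0.
By the quadratic formula, u = sqrt(3) + 2 or u = 2 - sqrt(3).
y^2 = sqrt(3) + 2 gives y = +/-sqrt(sqrt(3) + 2) ~= +/-1.9319.
y^2 = 2 - sqrt(3) gives y = +/-sqrt(2 - sqrt(3)) ~= +/-0.5176.

y = -1.9319 or y = -0.5176 or y = 0.5176 or y = 1.9319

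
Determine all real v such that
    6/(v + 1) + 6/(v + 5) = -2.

v = -9.6056 or v = -2.3944

Multiply both sides by (v + 1)(v + 5):
6(v + 5) + 6(v + 1) = -2(v + 1)(v + 5).
Expand and collect terms: -2v² - 24v - 46 = 0.
By the quadratic formula, v = (24 ± √208) / -4, so v ≈ -9.6056 or v ≈ -2.3944.
Neither value makes a denominator zero (v ≠ -1, v ≠ -5), so both are valid.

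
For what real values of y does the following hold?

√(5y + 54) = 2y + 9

Square both sides: 5y + 54 = (2y + 9)².
Expand and rearrange: 4y² + 31y + 27 = 0.
Solving gives y = -1 or y = -6.75.
Check each candidate in the original equation:
  y = -1: √(49) = 7, while 2y + 9 = 7 — valid.
  y = -6.75: √(20.25) = 4.5, while 2y + 9 = -4.5 — extraneous.

y = -1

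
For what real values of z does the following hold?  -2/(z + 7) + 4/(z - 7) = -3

Multiply both sides by (z + 7)(z - 7):
-2(z - 7) + 4(z + 7) = -3(z + 7)(z - 7).
Expand and collect terms: -3z^2 - 2z + 105 = 0.
By the quadratic formula, z = (2 +/- sqrt(1264)) / -6, so z ~= -6.2588 or z ~= 5.5921.
Neither value makes a denominator zero (z != -7, z != 7), so both are valid.

z = -6.2588 or z = 5.5921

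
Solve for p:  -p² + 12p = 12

p = 1.101 or p = 10.899

Rearrange to standard form: -p² + 12p - 12 = 0.
Discriminant: (12)² − 4·(-1)·(-12) = 96.
Quadratic formula: p = (-12 ± √96) / (-2).
So p = 6 - 2·√(6) ≈ 1.101 or p = 2·√(6) + 6 ≈ 10.899.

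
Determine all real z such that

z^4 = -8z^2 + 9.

Let u = z^2. The equation becomes u^2 + 8u - 9 = 0.
Factor: (u - 1)(u + 9) = 0, so u = 1 or u = -9.
z^2 = 1 gives z = +/-1.
z^2 = -9 < 0 has no real solution.

z = -1 or z = 1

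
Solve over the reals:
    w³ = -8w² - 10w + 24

w = -5.1623 or w = -4 or w = 1.1623

Rearrange: w³ + 8w² + 10w - 24 = 0.
Possible rational roots are divisors of -24. Testing w = -4 gives 0, so (w + 4) is a factor.
Divide: w³ + 8w² + 10w - 24 = (w + 4)(w² + 4w - 6).
Apply the quadratic formula to w² + 4w - 6 = 0: w = (-4 ± √40)/2, i.e. w ≈ 1.1623 or w ≈ -5.1623.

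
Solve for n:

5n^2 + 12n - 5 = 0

Discriminant: (12)^2 - 4*5*(-5) = 244.
Quadratic formula: n = (-12 +/- sqrt(244)) / 10.
So n = -6/5 + sqrt(61)/5 ~= 0.362 or n = -sqrt(61)/5 - 6/5 ~= -2.762.

n = -2.762 or n = 0.362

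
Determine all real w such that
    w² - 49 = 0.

w = -7 or w = 7

Factor: (w + 7)(w - 7) = 0.
So w = -7 or w = 7.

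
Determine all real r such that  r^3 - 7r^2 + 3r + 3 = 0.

Possible rational roots are divisors of 3. Testing r = 1 gives 0, so (r - 1) is a factor.
Divide: r^3 - 7r^2 + 3r + 3 = (r - 1)(r^2 - 6r - 3).
Apply the quadratic formula to r^2 - 6r - 3 = 0: r = (6 +/- sqrt(48))/2, i.e. r ~= 6.4641 or r ~= -0.4641.

r = -0.4641 or r = 1 or r = 6.4641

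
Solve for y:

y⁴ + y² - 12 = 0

Let u = y². The equation becomes u² + u - 12 = 0.
Factor: (u - 3)(u + 4) = 0, so u = 3 or u = -4.
y² = 3 gives y = ±√(3) ≈ ±1.7321.
y² = -4 < 0 has no real solution.

y = -1.7321 or y = 1.7321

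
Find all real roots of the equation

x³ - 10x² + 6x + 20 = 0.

Possible rational roots are divisors of 20. Testing x = 2 gives 0, so (x - 2) is a factor.
Divide: x³ - 10x² + 6x + 20 = (x - 2)(x² - 8x - 10).
Apply the quadratic formula to x² - 8x - 10 = 0: x = (8 ± √104)/2, i.e. x ≈ 9.099 or x ≈ -1.099.

x = -1.099 or x = 2 or x = 9.099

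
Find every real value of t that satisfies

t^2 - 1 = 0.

t = -1 or t = 1

Factor: (t + 1)(t - 1) = 0.
So t = -1 or t = 1.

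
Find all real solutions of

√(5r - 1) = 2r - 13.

r = 10

Square both sides: 5r - 1 = (2r - 13)².
Expand and rearrange: 4r² - 57r + 170 = 0.
Solving gives r = 10 or r = 4.25.
Check each candidate in the original equation:
  r = 10: √(49) = 7, while 2r - 13 = 7 — valid.
  r = 4.25: √(20.25) = 4.5, while 2r - 13 = -4.5 — extraneous.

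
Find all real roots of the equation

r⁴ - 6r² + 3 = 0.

Let u = r². The equation becomes u² - 6u + 3 = 0.
By the quadratic formula, u = √(6) + 3 or u = 3 - √(6).
r² = √(6) + 3 gives r = ±√(√(6) + 3) ≈ ±2.3344.
r² = 3 - √(6) gives r = ±√(3 - √(6)) ≈ ±0.742.

r = -2.3344 or r = -0.742 or r = 0.742 or r = 2.3344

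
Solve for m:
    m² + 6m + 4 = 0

Discriminant: (6)² − 4·1·4 = 20.
Quadratic formula: m = (-6 ± √20) / 2.
So m = -3 + √(5) ≈ -0.7639 or m = -3 - √(5) ≈ -5.2361.

m = -5.2361 or m = -0.7639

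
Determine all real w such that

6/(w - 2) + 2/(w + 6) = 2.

Multiply both sides by (w - 2)(w + 6):
6(w + 6) + 2(w - 2) = 2(w - 2)(w + 6).
Expand and collect terms: 2w² - 56 = 0.
By the quadratic formula, w = (0 ± √448) / 4, so w ≈ 5.2915 or w ≈ -5.2915.
Neither value makes a denominator zero (w ≠ 2, w ≠ -6), so both are valid.

w = -5.2915 or w = 5.2915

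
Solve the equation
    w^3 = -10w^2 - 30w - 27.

Rearrange: w^3 + 10w^2 + 30w + 27 = 0.
Possible rational roots are divisors of 27. Testing w = -3 gives 0, so (w + 3) is a factor.
Divide: w^3 + 10w^2 + 30w + 27 = (w + 3)(w^2 + 7w + 9).
Apply the quadratic formula to w^2 + 7w + 9 = 0: w = (-7 +/- sqrt(13))/2, i.e. w ~= -1.6972 or w ~= -5.3028.

w = -5.3028 or w = -3 or w = -1.6972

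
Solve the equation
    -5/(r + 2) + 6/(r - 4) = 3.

Multiply both sides by (r + 2)(r - 4):
-5(r - 4) + 6(r + 2) = 3(r + 2)(r - 4).
Expand and collect terms: 3r² - 7r - 56 = 0.
By the quadratic formula, r = (7 ± √721) / 6, so r ≈ 5.6419 or r ≈ -3.3086.
Neither value makes a denominator zero (r ≠ -2, r ≠ 4), so both are valid.

r = -3.3086 or r = 5.6419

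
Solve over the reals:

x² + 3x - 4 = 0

x = -4 or x = 1

Factor: (x - 1)(x + 4) = 0.
So x = 1 or x = -4.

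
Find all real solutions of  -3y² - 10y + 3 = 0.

Discriminant: (-10)² − 4·(-3)·3 = 136.
Quadratic formula: y = (10 ± √136) / (-6).
So y = -√(34)/3 - 5/3 ≈ -3.6103 or y = -5/3 + √(34)/3 ≈ 0.277.

y = -3.6103 or y = 0.277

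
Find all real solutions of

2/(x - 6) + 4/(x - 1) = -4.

x = -0.0895 or x = 5.5895

Multiply both sides by (x - 6)(x - 1):
2(x - 1) + 4(x - 6) = -4(x - 6)(x - 1).
Expand and collect terms: -4x^2 + 22x + 2 = 0.
By the quadratic formula, x = (-22 +/- sqrt(516)) / -8, so x ~= -0.0895 or x ~= 5.5895.
Neither value makes a denominator zero (x != 6, x != 1), so both are valid.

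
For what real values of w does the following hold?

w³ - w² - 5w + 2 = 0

Possible rational roots are divisors of 2. Testing w = -2 gives 0, so (w + 2) is a factor.
Divide: w³ - w² - 5w + 2 = (w + 2)(w² - 3w + 1).
Apply the quadratic formula to w² - 3w + 1 = 0: w = (3 ± √5)/2, i.e. w ≈ 2.618 or w ≈ 0.382.

w = -2 or w = 0.382 or w = 2.618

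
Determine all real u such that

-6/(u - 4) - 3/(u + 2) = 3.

u = -3.3723 or u = 2.3723

Multiply both sides by (u - 4)(u + 2):
-6(u + 2) - 3(u - 4) = 3(u - 4)(u + 2).
Expand and collect terms: 3u^2 + 3u - 24 = 0.
By the quadratic formula, u = (-3 +/- sqrt(297)) / 6, so u ~= 2.3723 or u ~= -3.3723.
Neither value makes a denominator zero (u != 4, u != -2), so both are valid.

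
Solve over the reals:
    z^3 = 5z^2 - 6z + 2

Rearrange: z^3 - 5z^2 + 6z - 2 = 0.
Possible rational roots are divisors of -2. Testing z = 1 gives 0, so (z - 1) is a factor.
Divide: z^3 - 5z^2 + 6z - 2 = (z - 1)(z^2 - 4z + 2).
Apply the quadratic formula to z^2 - 4z + 2 = 0: z = (4 +/- sqrt(8))/2, i.e. z ~= 3.4142 or z ~= 0.5858.

z = 0.5858 or z = 1 or z = 3.4142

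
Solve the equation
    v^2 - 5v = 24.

v = -3 or v = 8

Bring every term to one side: v^2 - 5v - 24 = 0.
Factor: (v - 8)(v + 3) = 0.
So v = 8 or v = -3.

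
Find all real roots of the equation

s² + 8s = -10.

Rearrange to standard form: s² + 8s + 10 = 0.
Discriminant: (8)² − 4·1·10 = 24.
Quadratic formula: s = (-8 ± √24) / 2.
So s = -4 + √(6) ≈ -1.5505 or s = -4 - √(6) ≈ -6.4495.

s = -6.4495 or s = -1.5505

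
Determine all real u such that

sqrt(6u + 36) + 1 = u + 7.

u = -6 or u = 0

Isolate the radical: sqrt(6u + 36) = u + 6.
Square both sides: 6u + 36 = (u + 6)^2.
Expand and rearrange: u^2 + 6u = 0.
Solving gives u = 0 or u = -6.
Check each candidate in the original equation:
  u = 0: sqrt(36) = 6, while u + 6 = 6 — valid.
  u = -6: sqrt(0) = 0, while u + 6 = 0 — valid.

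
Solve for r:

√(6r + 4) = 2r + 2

r = -0.5 or r = 0

Square both sides: 6r + 4 = (2r + 2)².
Expand and rearrange: 4r² + 2r = 0.
Solving gives r = 0 or r = -0.5.
Check each candidate in the original equation:
  r = 0: √(4) = 2, while 2r + 2 = 2 — valid.
  r = -0.5: √(1) = 1, while 2r + 2 = 1 — valid.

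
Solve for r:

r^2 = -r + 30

r = -6 or r = 5

Bring every term to one side: r^2 + r - 30 = 0.
Factor: (r + 6)(r - 5) = 0.
So r = -6 or r = 5.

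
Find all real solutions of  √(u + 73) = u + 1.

u = 8

Square both sides: u + 73 = (u + 1)².
Expand and rearrange: u² + u - 72 = 0.
Solving gives u = 8 or u = -9.
Check each candidate in the original equation:
  u = 8: √(81) = 9, while u + 1 = 9 — valid.
  u = -9: √(64) = 8, while u + 1 = -8 — extraneous.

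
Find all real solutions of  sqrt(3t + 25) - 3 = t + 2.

Isolate the radical: sqrt(3t + 25) = t + 5.
Square both sides: 3t + 25 = (t + 5)^2.
Expand and rearrange: t^2 + 7t = 0.
Solving gives t = 0 or t = -7.
Check each candidate in the original equation:
  t = 0: sqrt(25) = 5, while t + 5 = 5 — valid.
  t = -7: sqrt(4) = 2, while t + 5 = -2 — extraneous.

t = 0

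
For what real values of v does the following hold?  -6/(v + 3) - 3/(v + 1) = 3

v = -5.5616 or v = -1.4384

Multiply both sides by (v + 3)(v + 1):
-6(v + 1) - 3(v + 3) = 3(v + 3)(v + 1).
Expand and collect terms: 3v² + 21v + 24 = 0.
By the quadratic formula, v = (-21 ± √153) / 6, so v ≈ -1.4384 or v ≈ -5.5616.
Neither value makes a denominator zero (v ≠ -3, v ≠ -1), so both are valid.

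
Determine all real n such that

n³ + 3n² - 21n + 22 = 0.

n = -6.6533 or n = 1.6533 or n = 2

Possible rational roots are divisors of 22. Testing n = 2 gives 0, so (n - 2) is a factor.
Divide: n³ + 3n² - 21n + 22 = (n - 2)(n² + 5n - 11).
Apply the quadratic formula to n² + 5n - 11 = 0: n = (-5 ± √69)/2, i.e. n ≈ 1.6533 or n ≈ -6.6533.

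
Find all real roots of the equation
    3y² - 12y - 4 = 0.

y = -0.3094 or y = 4.3094

Discriminant: (-12)² − 4·3·(-4) = 192.
Quadratic formula: y = (12 ± √192) / 6.
So y = 2 + 4·√(3)/3 ≈ 4.3094 or y = 2 - 4·√(3)/3 ≈ -0.3094.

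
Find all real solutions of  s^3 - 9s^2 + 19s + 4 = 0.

s = -0.1926 or s = 4 or s = 5.1926

Possible rational roots are divisors of 4. Testing s = 4 gives 0, so (s - 4) is a factor.
Divide: s^3 - 9s^2 + 19s + 4 = (s - 4)(s^2 - 5s - 1).
Apply the quadratic formula to s^2 - 5s - 1 = 0: s = (5 +/- sqrt(29))/2, i.e. s ~= 5.1926 or s ~= -0.1926.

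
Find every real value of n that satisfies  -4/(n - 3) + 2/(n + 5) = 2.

n = -3.5616 or n = 0.5616

Multiply both sides by (n - 3)(n + 5):
-4(n + 5) + 2(n - 3) = 2(n - 3)(n + 5).
Expand and collect terms: 2n^2 + 6n - 4 = 0.
By the quadratic formula, n = (-6 +/- sqrt(68)) / 4, so n ~= 0.5616 or n ~= -3.5616.
Neither value makes a denominator zero (n != 3, n != -5), so both are valid.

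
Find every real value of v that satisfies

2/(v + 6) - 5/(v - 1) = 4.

v = -5.3781 or v = -0.3719

Multiply both sides by (v + 6)(v - 1):
2(v - 1) - 5(v + 6) = 4(v + 6)(v - 1).
Expand and collect terms: 4v^2 + 23v + 8 = 0.
By the quadratic formula, v = (-23 +/- sqrt(401)) / 8, so v ~= -0.3719 or v ~= -5.3781.
Neither value makes a denominator zero (v != -6, v != 1), so both are valid.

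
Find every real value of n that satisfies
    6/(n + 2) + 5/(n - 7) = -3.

Multiply both sides by (n + 2)(n - 7):
6(n - 7) + 5(n + 2) = -3(n + 2)(n - 7).
Expand and collect terms: -3n² + 4n + 74 = 0.
By the quadratic formula, n = (-4 ± √904) / -6, so n ≈ -4.3444 or n ≈ 5.6778.
Neither value makes a denominator zero (n ≠ -2, n ≠ 7), so both are valid.

n = -4.3444 or n = 5.6778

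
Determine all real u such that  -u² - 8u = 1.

Rearrange to standard form: -u² - 8u - 1 = 0.
Discriminant: (-8)² − 4·(-1)·(-1) = 60.
Quadratic formula: u = (8 ± √60) / (-2).
So u = -4 - √(15) ≈ -7.873 or u = -4 + √(15) ≈ -0.127.

u = -7.873 or u = -0.127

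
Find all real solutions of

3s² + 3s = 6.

Bring every term to one side: 3s² + 3s - 6 = 0.
Factor: 3(s + 2)(s - 1) = 0.
So s = -2 or s = 1.

s = -2 or s = 1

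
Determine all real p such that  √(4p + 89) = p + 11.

p = -2

Square both sides: 4p + 89 = (p + 11)².
Expand and rearrange: p² + 18p + 32 = 0.
Solving gives p = -2 or p = -16.
Check each candidate in the original equation:
  p = -2: √(81) = 9, while p + 11 = 9 — valid.
  p = -16: √(25) = 5, while p + 11 = -5 — extraneous.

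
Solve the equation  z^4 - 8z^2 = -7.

z = -2.6458 or z = -1 or z = 1 or z = 2.6458

Let u = z^2. The equation becomes u^2 - 8u + 7 = 0.
Factor: (u - 7)(u - 1) = 0, so u = 7 or u = 1.
z^2 = 7 gives z = +/-sqrt(7) ~= +/-2.6458.
z^2 = 1 gives z = +/-1.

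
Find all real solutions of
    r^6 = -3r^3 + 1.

r = -1.4892 or r = 0.6715

Let u = r^3. The equation becomes u^2 + 3u - 1 = 0.
By the quadratic formula, u = -3/2 + sqrt(13)/2 or u = -sqrt(13)/2 - 3/2.
r^3 = -3/2 + sqrt(13)/2 gives r = (-3/2 + sqrt(13)/2)^(1/3) ~= 0.6715.
r^3 = -sqrt(13)/2 - 3/2 gives r = -(3/2 + sqrt(13)/2)^(1/3) ~= -1.4892.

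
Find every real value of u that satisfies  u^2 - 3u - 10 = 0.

Factor: (u - 5)(u + 2) = 0.
So u = 5 or u = -2.

u = -2 or u = 5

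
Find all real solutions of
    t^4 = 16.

Let u = t^2. The equation becomes u^2 - 16 = 0.
Factor: (u - 4)(u + 4) = 0, so u = 4 or u = -4.
t^2 = 4 gives t = +/-2.
t^2 = -4 < 0 has no real solution.

t = -2 or t = 2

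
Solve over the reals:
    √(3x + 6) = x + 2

Square both sides: 3x + 6 = (x + 2)².
Expand and rearrange: x² + x - 2 = 0.
Solving gives x = 1 or x = -2.
Check each candidate in the original equation:
  x = 1: √(9) = 3, while x + 2 = 3 — valid.
  x = -2: √(0) = 0, while x + 2 = 0 — valid.

x = -2 or x = 1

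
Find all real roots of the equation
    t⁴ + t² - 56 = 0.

Let u = t². The equation becomes u² + u - 56 = 0.
Factor: (u + 8)(u - 7) = 0, so u = -8 or u = 7.
t² = -8 < 0 has no real solution.
t² = 7 gives t = ±√(7) ≈ ±2.6458.

t = -2.6458 or t = 2.6458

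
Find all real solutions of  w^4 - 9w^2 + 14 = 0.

w = -2.6458 or w = -1.4142 or w = 1.4142 or w = 2.6458

Let u = w^2. The equation becomes u^2 - 9u + 14 = 0.
Factor: (u - 7)(u - 2) = 0, so u = 7 or u = 2.
w^2 = 7 gives w = +/-sqrt(7) ~= +/-2.6458.
w^2 = 2 gives w = +/-sqrt(2) ~= +/-1.4142.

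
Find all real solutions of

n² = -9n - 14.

Bring every term to one side: n² + 9n + 14 = 0.
Factor: (n + 2)(n + 7) = 0.
So n = -2 or n = -7.

n = -7 or n = -2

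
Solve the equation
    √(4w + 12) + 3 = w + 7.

w = -2

Isolate the radical: √(4w + 12) = w + 4.
Square both sides: 4w + 12 = (w + 4)².
Expand and rearrange: w² + 4w + 4 = 0.
This gives the repeated root w = -2.
Check in the original equation:
  w = -2: √(4) = 2, while w + 4 = 2 — valid.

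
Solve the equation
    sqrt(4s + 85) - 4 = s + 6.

Isolate the radical: sqrt(4s + 85) = s + 10.
Square both sides: 4s + 85 = (s + 10)^2.
Expand and rearrange: s^2 + 16s + 15 = 0.
Solving gives s = -1 or s = -15.
Check each candidate in the original equation:
  s = -1: sqrt(81) = 9, while s + 10 = 9 — valid.
  s = -15: sqrt(25) = 5, while s + 10 = -5 — extraneous.

s = -1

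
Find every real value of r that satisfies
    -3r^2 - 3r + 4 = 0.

Discriminant: (-3)^2 - 4*(-3)*4 = 57.
Quadratic formula: r = (3 +/- sqrt(57)) / (-6).
So r = -sqrt(57)/6 - 1/2 ~= -1.7583 or r = -1/2 + sqrt(57)/6 ~= 0.7583.

r = -1.7583 or r = 0.7583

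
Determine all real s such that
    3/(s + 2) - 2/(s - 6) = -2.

Multiply both sides by (s + 2)(s - 6):
3(s - 6) - 2(s + 2) = -2(s + 2)(s - 6).
Expand and collect terms: -2s^2 + 7s + 46 = 0.
By the quadratic formula, s = (-7 +/- sqrt(417)) / -4, so s ~= -3.3551 or s ~= 6.8551.
Neither value makes a denominator zero (s != -2, s != 6), so both are valid.

s = -3.3551 or s = 6.8551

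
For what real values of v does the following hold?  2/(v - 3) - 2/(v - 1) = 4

Multiply both sides by (v - 3)(v - 1):
2(v - 1) - 2(v - 3) = 4(v - 3)(v - 1).
Expand and collect terms: 4v² - 16v + 8 = 0.
By the quadratic formula, v = (16 ± √128) / 8, so v ≈ 3.4142 or v ≈ 0.5858.
Neither value makes a denominator zero (v ≠ 3, v ≠ 1), so both are valid.

v = 0.5858 or v = 3.4142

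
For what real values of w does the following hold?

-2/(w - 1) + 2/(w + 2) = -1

Multiply both sides by (w - 1)(w + 2):
-2(w + 2) + 2(w - 1) = -(w - 1)(w + 2).
Expand and collect terms: -w² - w + 8 = 0.
By the quadratic formula, w = (1 ± √33) / -2, so w ≈ -3.3723 or w ≈ 2.3723.
Neither value makes a denominator zero (w ≠ 1, w ≠ -2), so both are valid.

w = -3.3723 or w = 2.3723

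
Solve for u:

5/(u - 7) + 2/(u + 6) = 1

u = -4.6023 or u = 12.6023

Multiply both sides by (u - 7)(u + 6):
5(u + 6) + 2(u - 7) = (u - 7)(u + 6).
Expand and collect terms: u² - 8u - 58 = 0.
By the quadratic formula, u = (8 ± √296) / 2, so u ≈ 12.6023 or u ≈ -4.6023.
Neither value makes a denominator zero (u ≠ 7, u ≠ -6), so both are valid.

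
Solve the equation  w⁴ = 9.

Let u = w². The equation becomes u² - 9 = 0.
Factor: (u - 3)(u + 3) = 0, so u = 3 or u = -3.
w² = 3 gives w = ±√(3) ≈ ±1.7321.
w² = -3 < 0 has no real solution.

w = -1.7321 or w = 1.7321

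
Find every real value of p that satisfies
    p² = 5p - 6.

p = 2 or p = 3

Bring every term to one side: p² - 5p + 6 = 0.
Factor: (p - 2)(p - 3) = 0.
So p = 2 or p = 3.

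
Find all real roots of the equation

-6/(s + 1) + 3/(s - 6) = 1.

Multiply both sides by (s + 1)(s - 6):
-6(s - 6) + 3(s + 1) = (s + 1)(s - 6).
Expand and collect terms: s² - 2s - 45 = 0.
By the quadratic formula, s = (2 ± √184) / 2, so s ≈ 7.7823 or s ≈ -5.7823.
Neither value makes a denominator zero (s ≠ -1, s ≠ 6), so both are valid.

s = -5.7823 or s = 7.7823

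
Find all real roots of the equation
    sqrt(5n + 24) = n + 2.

Square both sides: 5n + 24 = (n + 2)^2.
Expand and rearrange: n^2 - n - 20 = 0.
Solving gives n = 5 or n = -4.
Check each candidate in the original equation:
  n = 5: sqrt(49) = 7, while n + 2 = 7 — valid.
  n = -4: sqrt(4) = 2, while n + 2 = -2 — extraneous.

n = 5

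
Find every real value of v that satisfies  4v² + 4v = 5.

Rearrange to standard form: 4v² + 4v - 5 = 0.
Discriminant: (4)² − 4·4·(-5) = 96.
Quadratic formula: v = (-4 ± √96) / 8.
So v = -1/2 + √(6)/2 ≈ 0.7247 or v = -√(6)/2 - 1/2 ≈ -1.7247.

v = -1.7247 or v = 0.7247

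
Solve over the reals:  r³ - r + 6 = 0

r = -2

Possible rational roots are divisors of 6. Testing r = -2 gives 0, so (r + 2) is a factor.
Divide: r³ - r + 6 = (r + 2)(r² - 2r + 3).
The quadratic r² - 2r + 3 has discriminant -8 < 0, so no further real roots.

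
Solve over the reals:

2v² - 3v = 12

v = -1.8117 or v = 3.3117

Rearrange to standard form: 2v² - 3v - 12 = 0.
Discriminant: (-3)² − 4·2·(-12) = 105.
Quadratic formula: v = (3 ± √105) / 4.
So v = 3/4 + √(105)/4 ≈ 3.3117 or v = 3/4 - √(105)/4 ≈ -1.8117.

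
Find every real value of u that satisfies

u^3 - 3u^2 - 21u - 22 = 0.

u = -2 or u = -1.6533 or u = 6.6533

Possible rational roots are divisors of -22. Testing u = -2 gives 0, so (u + 2) is a factor.
Divide: u^3 - 3u^2 - 21u - 22 = (u + 2)(u^2 - 5u - 11).
Apply the quadratic formula to u^2 - 5u - 11 = 0: u = (5 +/- sqrt(69))/2, i.e. u ~= 6.6533 or u ~= -1.6533.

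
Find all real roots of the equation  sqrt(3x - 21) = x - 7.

Square both sides: 3x - 21 = (x - 7)^2.
Expand and rearrange: x^2 - 17x + 70 = 0.
Solving gives x = 10 or x = 7.
Check each candidate in the original equation:
  x = 10: sqrt(9) = 3, while x - 7 = 3 — valid.
  x = 7: sqrt(0) = 0, while x - 7 = 0 — valid.

x = 7 or x = 10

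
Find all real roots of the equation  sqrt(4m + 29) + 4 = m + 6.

m = 5

Isolate the radical: sqrt(4m + 29) = m + 2.
Square both sides: 4m + 29 = (m + 2)^2.
Expand and rearrange: m^2 - 25 = 0.
Solving gives m = 5 or m = -5.
Check each candidate in the original equation:
  m = 5: sqrt(49) = 7, while m + 2 = 7 — valid.
  m = -5: sqrt(9) = 3, while m + 2 = -3 — extraneous.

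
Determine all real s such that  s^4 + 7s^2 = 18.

s = -1.4142 or s = 1.4142

Let u = s^2. The equation becomes u^2 + 7u - 18 = 0.
Factor: (u + 9)(u - 2) = 0, so u = -9 or u = 2.
s^2 = -9 < 0 has no real solution.
s^2 = 2 gives s = +/-sqrt(2) ~= +/-1.4142.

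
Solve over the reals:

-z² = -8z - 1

Rearrange to standard form: -z² + 8z + 1 = 0.
Discriminant: (8)² − 4·(-1)·1 = 68.
Quadratic formula: z = (-8 ± √68) / (-2).
So z = 4 - √(17) ≈ -0.1231 or z = 4 + √(17) ≈ 8.1231.

z = -0.1231 or z = 8.1231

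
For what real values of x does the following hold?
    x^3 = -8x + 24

Rearrange: x^3 + 8x - 24 = 0.
Possible rational roots are divisors of -24. Testing x = 2 gives 0, so (x - 2) is a factor.
Divide: x^3 + 8x - 24 = (x - 2)(x^2 + 2x + 12).
The quadratic x^2 + 2x + 12 has discriminant -44 < 0, so no further real roots.

x = 2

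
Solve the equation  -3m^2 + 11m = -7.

Rearrange to standard form: -3m^2 + 11m + 7 = 0.
Discriminant: (11)^2 - 4*(-3)*7 = 205.
Quadratic formula: m = (-11 +/- sqrt(205)) / (-6).
So m = 11/6 - sqrt(205)/6 ~= -0.553 or m = 11/6 + sqrt(205)/6 ~= 4.2196.

m = -0.553 or m = 4.2196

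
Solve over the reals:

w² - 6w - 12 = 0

Discriminant: (-6)² − 4·1·(-12) = 84.
Quadratic formula: w = (6 ± √84) / 2.
So w = 3 + √(21) ≈ 7.5826 or w = 3 - √(21) ≈ -1.5826.

w = -1.5826 or w = 7.5826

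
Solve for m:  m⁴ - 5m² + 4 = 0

m = -2 or m = -1 or m = 1 or m = 2

Let u = m². The equation becomes u² - 5u + 4 = 0.
Factor: (u - 1)(u - 4) = 0, so u = 1 or u = 4.
m² = 1 gives m = ±1.
m² = 4 gives m = ±2.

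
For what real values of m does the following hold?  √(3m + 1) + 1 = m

Isolate the radical: √(3m + 1) = m - 1.
Square both sides: 3m + 1 = (m - 1)².
Expand and rearrange: m² - 5m = 0.
Solving gives m = 5 or m = 0.
Check each candidate in the original equation:
  m = 5: √(16) = 4, while m - 1 = 4 — valid.
  m = 0: √(1) = 1, while m - 1 = -1 — extraneous.

m = 5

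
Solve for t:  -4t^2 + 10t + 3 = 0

t = -0.2707 or t = 2.7707

Discriminant: (10)^2 - 4*(-4)*3 = 148.
Quadratic formula: t = (-10 +/- sqrt(148)) / (-8).
So t = 5/4 - sqrt(37)/4 ~= -0.2707 or t = 5/4 + sqrt(37)/4 ~= 2.7707.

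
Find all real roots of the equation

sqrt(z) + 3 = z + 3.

z = 0 or z = 1

Isolate the radical: sqrt(z) = z.
Square both sides: z = (z)^2.
Expand and rearrange: z^2 - z = 0.
Solving gives z = 1 or z = 0.
Check each candidate in the original equation:
  z = 1: sqrt(1) = 1, while z = 1 — valid.
  z = 0: sqrt(0) = 0, while z = 0 — valid.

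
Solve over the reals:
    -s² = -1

s = -1 or s = 1

Bring every term to one side: -s² + 1 = 0.
Factor: -1(s + 1)(s - 1) = 0.
So s = -1 or s = 1.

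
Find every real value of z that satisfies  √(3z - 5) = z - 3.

Square both sides: 3z - 5 = (z - 3)².
Expand and rearrange: z² - 9z + 14 = 0.
Solving gives z = 7 or z = 2.
Check each candidate in the original equation:
  z = 7: √(16) = 4, while z - 3 = 4 — valid.
  z = 2: √(1) = 1, while z - 3 = -1 — extraneous.

z = 7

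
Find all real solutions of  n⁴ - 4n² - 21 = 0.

Let u = n². The equation becomes u² - 4u - 21 = 0.
Factor: (u + 3)(u - 7) = 0, so u = -3 or u = 7.
n² = -3 < 0 has no real solution.
n² = 7 gives n = ±√(7) ≈ ±2.6458.

n = -2.6458 or n = 2.6458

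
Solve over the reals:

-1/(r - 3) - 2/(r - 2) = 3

Multiply both sides by (r - 3)(r - 2):
-(r - 2) - 2(r - 3) = 3(r - 3)(r - 2).
Expand and collect terms: 3r^2 - 12r + 10 = 0.
By the quadratic formula, r = (12 +/- sqrt(24)) / 6, so r ~= 2.8165 or r ~= 1.1835.
Neither value makes a denominator zero (r != 3, r != 2), so both are valid.

r = 1.1835 or r = 2.8165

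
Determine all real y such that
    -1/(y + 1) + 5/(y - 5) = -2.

y = 0 or y = 2

Multiply both sides by (y + 1)(y - 5):
-(y - 5) + 5(y + 1) = -2(y + 1)(y - 5).
Expand and collect terms: -2y^2 + 4y = 0.
Factor or apply the quadratic formula: y = 0 or y = 2.
Neither value makes a denominator zero (y != -1, y != 5), so both are valid.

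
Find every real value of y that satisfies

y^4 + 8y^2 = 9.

y = -1 or y = 1

Let u = y^2. The equation becomes u^2 + 8u - 9 = 0.
Factor: (u + 9)(u - 1) = 0, so u = -9 or u = 1.
y^2 = -9 < 0 has no real solution.
y^2 = 1 gives y = +/-1.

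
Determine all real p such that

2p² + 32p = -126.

p = -9 or p = -7

Bring every term to one side: 2p² + 32p + 126 = 0.
Factor: 2(p + 9)(p + 7) = 0.
So p = -9 or p = -7.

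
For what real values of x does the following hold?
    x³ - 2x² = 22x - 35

Rearrange: x³ - 2x² - 22x + 35 = 0.
Possible rational roots are divisors of 35. Testing x = 5 gives 0, so (x - 5) is a factor.
Divide: x³ - 2x² - 22x + 35 = (x - 5)(x² + 3x - 7).
Apply the quadratic formula to x² + 3x - 7 = 0: x = (-3 ± √37)/2, i.e. x ≈ 1.5414 or x ≈ -4.5414.

x = -4.5414 or x = 1.5414 or x = 5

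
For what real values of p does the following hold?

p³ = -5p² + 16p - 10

p = -7.3589 or p = 1 or p = 1.3589

Rearrange: p³ + 5p² - 16p + 10 = 0.
Possible rational roots are divisors of 10. Testing p = 1 gives 0, so (p - 1) is a factor.
Divide: p³ + 5p² - 16p + 10 = (p - 1)(p² + 6p - 10).
Apply the quadratic formula to p² + 6p - 10 = 0: p = (-6 ± √76)/2, i.e. p ≈ 1.3589 or p ≈ -7.3589.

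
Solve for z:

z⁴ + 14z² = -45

Let u = z². The equation becomes u² + 14u + 45 = 0.
Factor: (u + 9)(u + 5) = 0, so u = -9 or u = -5.
z² = -9 < 0 has no real solution.
z² = -5 < 0 has no real solution.

No real solutions.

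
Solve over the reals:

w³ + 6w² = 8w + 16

Rearrange: w³ + 6w² - 8w - 16 = 0.
Possible rational roots are divisors of -16. Testing w = 2 gives 0, so (w - 2) is a factor.
Divide: w³ + 6w² - 8w - 16 = (w - 2)(w² + 8w + 8).
Apply the quadratic formula to w² + 8w + 8 = 0: w = (-8 ± √32)/2, i.e. w ≈ -1.1716 or w ≈ -6.8284.

w = -6.8284 or w = -1.1716 or w = 2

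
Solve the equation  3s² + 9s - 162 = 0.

Factor: 3(s - 6)(s + 9) = 0.
So s = 6 or s = -9.

s = -9 or s = 6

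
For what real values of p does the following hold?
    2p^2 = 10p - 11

p = 1.634 or p = 3.366

Rearrange to standard form: 2p^2 - 10p + 11 = 0.
Discriminant: (-10)^2 - 4*2*11 = 12.
Quadratic formula: p = (10 +/- sqrt(12)) / 4.
So p = sqrt(3)/2 + 5/2 ~= 3.366 or p = 5/2 - sqrt(3)/2 ~= 1.634.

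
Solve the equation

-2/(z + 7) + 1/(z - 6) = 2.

Multiply both sides by (z + 7)(z - 6):
-2(z - 6) + (z + 7) = 2(z + 7)(z - 6).
Expand and collect terms: 2z^2 + 3z - 103 = 0.
By the quadratic formula, z = (-3 +/- sqrt(833)) / 4, so z ~= 6.4654 or z ~= -7.9654.
Neither value makes a denominator zero (z != -7, z != 6), so both are valid.

z = -7.9654 or z = 6.4654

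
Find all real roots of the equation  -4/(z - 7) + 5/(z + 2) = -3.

z = -3.4785 or z = 8.1452

Multiply both sides by (z - 7)(z + 2):
-4(z + 2) + 5(z - 7) = -3(z - 7)(z + 2).
Expand and collect terms: -3z² + 14z + 85 = 0.
By the quadratic formula, z = (-14 ± √1216) / -6, so z ≈ -3.4785 or z ≈ 8.1452.
Neither value makes a denominator zero (z ≠ 7, z ≠ -2), so both are valid.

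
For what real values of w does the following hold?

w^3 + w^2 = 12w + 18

Rearrange: w^3 + w^2 - 12w - 18 = 0.
Possible rational roots are divisors of -18. Testing w = -3 gives 0, so (w + 3) is a factor.
Divide: w^3 + w^2 - 12w - 18 = (w + 3)(w^2 - 2w - 6).
Apply the quadratic formula to w^2 - 2w - 6 = 0: w = (2 +/- sqrt(28))/2, i.e. w ~= 3.6458 or w ~= -1.6458.

w = -3 or w = -1.6458 or w = 3.6458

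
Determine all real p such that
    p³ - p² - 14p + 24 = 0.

p = -4 or p = 2 or p = 3

Possible rational roots are divisors of 24. Testing p = 3 gives 0, so (p - 3) is a factor.
Divide: p³ - p² - 14p + 24 = (p - 3)(p² + 2p - 8).
Factor the quadratic: p = 2 or p = -4.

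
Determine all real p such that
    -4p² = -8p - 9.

Rearrange to standard form: -4p² + 8p + 9 = 0.
Discriminant: (8)² − 4·(-4)·9 = 208.
Quadratic formula: p = (-8 ± √208) / (-8).
So p = 1 - √(13)/2 ≈ -0.8028 or p = 1 + √(13)/2 ≈ 2.8028.

p = -0.8028 or p = 2.8028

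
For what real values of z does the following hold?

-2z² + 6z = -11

z = -1.2839 or z = 4.2839

Rearrange to standard form: -2z² + 6z + 11 = 0.
Discriminant: (6)² − 4·(-2)·11 = 124.
Quadratic formula: z = (-6 ± √124) / (-4).
So z = 3/2 - √(31)/2 ≈ -1.2839 or z = 3/2 + √(31)/2 ≈ 4.2839.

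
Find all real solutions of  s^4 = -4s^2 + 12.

Let u = s^2. The equation becomes u^2 + 4u - 12 = 0.
Factor: (u + 6)(u - 2) = 0, so u = -6 or u = 2.
s^2 = -6 < 0 has no real solution.
s^2 = 2 gives s = +/-sqrt(2) ~= +/-1.4142.

s = -1.4142 or s = 1.4142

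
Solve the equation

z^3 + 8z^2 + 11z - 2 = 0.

z = -6.1623 or z = -2 or z = 0.1623

Possible rational roots are divisors of -2. Testing z = -2 gives 0, so (z + 2) is a factor.
Divide: z^3 + 8z^2 + 11z - 2 = (z + 2)(z^2 + 6z - 1).
Apply the quadratic formula to z^2 + 6z - 1 = 0: z = (-6 +/- sqrt(40))/2, i.e. z ~= 0.1623 or z ~= -6.1623.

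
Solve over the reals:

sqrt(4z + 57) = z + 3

Square both sides: 4z + 57 = (z + 3)^2.
Expand and rearrange: z^2 + 2z - 48 = 0.
Solving gives z = 6 or z = -8.
Check each candidate in the original equation:
  z = 6: sqrt(81) = 9, while z + 3 = 9 — valid.
  z = -8: sqrt(25) = 5, while z + 3 = -5 — extraneous.

z = 6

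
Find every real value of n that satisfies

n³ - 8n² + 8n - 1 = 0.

Possible rational roots are divisors of -1. Testing n = 1 gives 0, so (n - 1) is a factor.
Divide: n³ - 8n² + 8n - 1 = (n - 1)(n² - 7n + 1).
Apply the quadratic formula to n² - 7n + 1 = 0: n = (7 ± √45)/2, i.e. n ≈ 6.8541 or n ≈ 0.1459.

n = 0.1459 or n = 1 or n = 6.8541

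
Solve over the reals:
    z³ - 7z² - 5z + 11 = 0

Possible rational roots are divisors of 11. Testing z = 1 gives 0, so (z - 1) is a factor.
Divide: z³ - 7z² - 5z + 11 = (z - 1)(z² - 6z - 11).
Apply the quadratic formula to z² - 6z - 11 = 0: z = (6 ± √80)/2, i.e. z ≈ 7.4721 or z ≈ -1.4721.

z = -1.4721 or z = 1 or z = 7.4721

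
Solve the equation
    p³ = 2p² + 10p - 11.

Rearrange: p³ - 2p² - 10p + 11 = 0.
Possible rational roots are divisors of 11. Testing p = 1 gives 0, so (p - 1) is a factor.
Divide: p³ - 2p² - 10p + 11 = (p - 1)(p² - p - 11).
Apply the quadratic formula to p² - p - 11 = 0: p = (1 ± √45)/2, i.e. p ≈ 3.8541 or p ≈ -2.8541.

p = -2.8541 or p = 1 or p = 3.8541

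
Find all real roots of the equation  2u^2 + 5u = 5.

Rearrange to standard form: 2u^2 + 5u - 5 = 0.
Discriminant: (5)^2 - 4*2*(-5) = 65.
Quadratic formula: u = (-5 +/- sqrt(65)) / 4.
So u = -5/4 + sqrt(65)/4 ~= 0.7656 or u = -sqrt(65)/4 - 5/4 ~= -3.2656.

u = -3.2656 or u = 0.7656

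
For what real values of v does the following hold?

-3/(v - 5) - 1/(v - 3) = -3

Multiply both sides by (v - 5)(v - 3):
-3(v - 3) - (v - 5) = -3(v - 5)(v - 3).
Expand and collect terms: -3v² + 28v - 59 = 0.
By the quadratic formula, v = (-28 ± √76) / -6, so v ≈ 3.2137 or v ≈ 6.1196.
Neither value makes a denominator zero (v ≠ 5, v ≠ 3), so both are valid.

v = 3.2137 or v = 6.1196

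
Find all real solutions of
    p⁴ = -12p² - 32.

No real solutions.

Let u = p². The equation becomes u² + 12u + 32 = 0.
Factor: (u + 8)(u + 4) = 0, so u = -8 or u = -4.
p² = -8 < 0 has no real solution.
p² = -4 < 0 has no real solution.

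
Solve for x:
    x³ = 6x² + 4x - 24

Rearrange: x³ - 6x² - 4x + 24 = 0.
Possible rational roots are divisors of 24. Testing x = 2 gives 0, so (x - 2) is a factor.
Divide: x³ - 6x² - 4x + 24 = (x - 2)(x² - 4x - 12).
Factor the quadratic: x = 6 or x = -2.

x = -2 or x = 2 or x = 6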